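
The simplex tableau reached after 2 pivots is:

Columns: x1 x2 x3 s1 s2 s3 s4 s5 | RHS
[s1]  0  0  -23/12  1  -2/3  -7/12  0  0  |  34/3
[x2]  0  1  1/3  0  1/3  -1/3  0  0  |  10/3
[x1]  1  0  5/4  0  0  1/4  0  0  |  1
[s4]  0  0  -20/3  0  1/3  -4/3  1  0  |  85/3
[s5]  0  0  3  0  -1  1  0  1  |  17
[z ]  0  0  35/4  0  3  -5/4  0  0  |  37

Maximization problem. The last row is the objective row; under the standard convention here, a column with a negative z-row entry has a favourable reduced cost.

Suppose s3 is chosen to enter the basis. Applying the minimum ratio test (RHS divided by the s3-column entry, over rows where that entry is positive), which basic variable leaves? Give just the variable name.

Ratios: row 1 (s1): entry -7/12 ≤ 0, skip; row 2 (x2): entry -1/3 ≤ 0, skip; row 3 (x1): 1/(1/4) = 4; row 4 (s4): entry -4/3 ≤ 0, skip; row 5 (s5): 17/1 = 17.
Minimum ratio 4 is in the x1 row, so x1 leaves.

x1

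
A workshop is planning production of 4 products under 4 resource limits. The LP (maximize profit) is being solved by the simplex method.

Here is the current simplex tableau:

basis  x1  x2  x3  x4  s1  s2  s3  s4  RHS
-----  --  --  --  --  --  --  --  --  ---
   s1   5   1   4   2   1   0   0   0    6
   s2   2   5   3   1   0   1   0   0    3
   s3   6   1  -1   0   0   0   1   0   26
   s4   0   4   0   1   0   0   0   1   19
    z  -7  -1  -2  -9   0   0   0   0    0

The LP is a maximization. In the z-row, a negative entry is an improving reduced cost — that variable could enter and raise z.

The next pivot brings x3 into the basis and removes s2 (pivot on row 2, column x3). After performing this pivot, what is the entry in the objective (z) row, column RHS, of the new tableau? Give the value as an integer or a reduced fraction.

Pivot element is row 2, column x3: 3.
Normalize row 2: new (row 2, RHS) = 3/3 = 1.
z-row ← z-row − (-2)·(new row 2): 0 − (-2)·1 = 2.

2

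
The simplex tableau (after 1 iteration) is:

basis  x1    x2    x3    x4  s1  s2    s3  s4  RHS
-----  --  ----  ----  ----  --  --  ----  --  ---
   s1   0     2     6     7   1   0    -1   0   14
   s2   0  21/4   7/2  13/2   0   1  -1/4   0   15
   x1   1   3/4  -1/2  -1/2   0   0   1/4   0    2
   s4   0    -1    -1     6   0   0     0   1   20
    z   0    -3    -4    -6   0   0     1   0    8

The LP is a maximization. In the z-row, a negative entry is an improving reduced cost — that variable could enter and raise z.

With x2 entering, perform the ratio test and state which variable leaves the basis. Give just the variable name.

x1

Ratios: row 1 (s1): 14/2 = 7; row 2 (s2): 15/(21/4) = 20/7; row 3 (x1): 2/(3/4) = 8/3; row 4 (s4): entry -1 ≤ 0, skip.
Minimum ratio 8/3 is in the x1 row, so x1 leaves.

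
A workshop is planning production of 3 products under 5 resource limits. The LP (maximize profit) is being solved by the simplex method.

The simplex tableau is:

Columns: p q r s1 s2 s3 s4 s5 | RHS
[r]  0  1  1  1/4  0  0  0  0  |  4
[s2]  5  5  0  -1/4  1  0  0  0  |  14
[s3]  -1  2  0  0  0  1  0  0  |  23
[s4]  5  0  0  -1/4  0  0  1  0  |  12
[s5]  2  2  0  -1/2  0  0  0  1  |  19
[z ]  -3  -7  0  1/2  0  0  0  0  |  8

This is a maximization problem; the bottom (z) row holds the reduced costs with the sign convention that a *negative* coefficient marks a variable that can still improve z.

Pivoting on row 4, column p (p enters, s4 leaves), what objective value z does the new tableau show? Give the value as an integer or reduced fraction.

Minimum ratio for p: 12/5 = 12/5.
z changes by −(z-row coeff of p)·ratio = −(-3)·(12/5) = 36/5.
New z = 8 + (36/5) = 76/5.

76/5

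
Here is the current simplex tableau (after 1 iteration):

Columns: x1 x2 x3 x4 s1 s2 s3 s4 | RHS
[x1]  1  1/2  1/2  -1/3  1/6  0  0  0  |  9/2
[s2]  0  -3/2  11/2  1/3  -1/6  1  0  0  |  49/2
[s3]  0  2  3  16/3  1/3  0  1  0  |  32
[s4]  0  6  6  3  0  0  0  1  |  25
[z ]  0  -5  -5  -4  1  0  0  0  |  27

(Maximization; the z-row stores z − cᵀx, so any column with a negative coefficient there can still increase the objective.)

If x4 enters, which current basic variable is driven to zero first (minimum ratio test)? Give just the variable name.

Ratios: row 1 (x1): entry -1/3 ≤ 0, skip; row 2 (s2): (49/2)/(1/3) = 147/2; row 3 (s3): 32/(16/3) = 6; row 4 (s4): 25/3 = 25/3.
Minimum ratio 6 is in the s3 row, so s3 leaves.

s3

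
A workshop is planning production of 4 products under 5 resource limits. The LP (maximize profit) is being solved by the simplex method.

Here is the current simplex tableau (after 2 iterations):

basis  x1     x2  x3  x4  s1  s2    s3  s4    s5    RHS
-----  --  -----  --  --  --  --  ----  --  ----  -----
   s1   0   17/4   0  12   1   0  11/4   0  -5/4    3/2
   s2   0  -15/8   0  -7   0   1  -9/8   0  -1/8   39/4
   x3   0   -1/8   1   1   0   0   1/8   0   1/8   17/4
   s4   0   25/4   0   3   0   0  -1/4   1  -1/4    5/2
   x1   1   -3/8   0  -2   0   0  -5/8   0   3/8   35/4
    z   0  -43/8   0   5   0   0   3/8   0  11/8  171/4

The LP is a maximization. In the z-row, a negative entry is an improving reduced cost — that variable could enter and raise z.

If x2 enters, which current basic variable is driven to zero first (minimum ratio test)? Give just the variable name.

Ratios: row 1 (s1): (3/2)/(17/4) = 6/17; row 2 (s2): entry -15/8 ≤ 0, skip; row 3 (x3): entry -1/8 ≤ 0, skip; row 4 (s4): (5/2)/(25/4) = 2/5; row 5 (x1): entry -3/8 ≤ 0, skip.
Minimum ratio 6/17 is in the s1 row, so s1 leaves.

s1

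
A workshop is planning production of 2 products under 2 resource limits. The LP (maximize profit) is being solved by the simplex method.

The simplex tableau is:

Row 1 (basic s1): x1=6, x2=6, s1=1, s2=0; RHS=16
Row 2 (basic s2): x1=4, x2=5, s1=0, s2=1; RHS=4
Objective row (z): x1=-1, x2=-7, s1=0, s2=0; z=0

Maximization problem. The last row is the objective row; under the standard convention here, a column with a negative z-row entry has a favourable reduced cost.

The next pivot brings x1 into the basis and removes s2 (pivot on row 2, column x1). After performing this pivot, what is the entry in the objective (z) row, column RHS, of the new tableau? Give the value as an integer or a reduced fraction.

1

Pivot element is row 2, column x1: 4.
Normalize row 2: new (row 2, RHS) = 4/4 = 1.
z-row ← z-row − (-1)·(new row 2): 0 − (-1)·1 = 1.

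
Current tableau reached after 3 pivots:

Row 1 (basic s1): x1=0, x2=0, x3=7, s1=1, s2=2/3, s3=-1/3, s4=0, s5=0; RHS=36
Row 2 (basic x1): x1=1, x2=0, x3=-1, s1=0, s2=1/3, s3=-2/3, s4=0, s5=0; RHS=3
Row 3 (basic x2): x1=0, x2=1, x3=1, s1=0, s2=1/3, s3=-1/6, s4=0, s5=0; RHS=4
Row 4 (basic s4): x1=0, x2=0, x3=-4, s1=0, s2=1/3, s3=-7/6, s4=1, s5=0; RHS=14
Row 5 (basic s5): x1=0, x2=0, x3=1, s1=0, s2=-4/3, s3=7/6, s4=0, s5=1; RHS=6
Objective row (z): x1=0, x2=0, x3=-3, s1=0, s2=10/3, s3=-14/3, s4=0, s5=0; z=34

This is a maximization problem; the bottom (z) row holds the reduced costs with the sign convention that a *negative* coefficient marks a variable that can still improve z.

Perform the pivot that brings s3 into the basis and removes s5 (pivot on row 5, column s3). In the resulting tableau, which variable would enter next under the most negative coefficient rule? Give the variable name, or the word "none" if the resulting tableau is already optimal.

s2

Pivot element 7/6. New z-row = old z-row − (-14/3)·(row 5/(7/6)).
Updated z-row coefficients: x1: 0, x2: 0, x3: 1, s1: 0, s2: -2, s3: 0, s4: 0, s5: 4.
The most negative is -2 in column s2, so s2 would enter next.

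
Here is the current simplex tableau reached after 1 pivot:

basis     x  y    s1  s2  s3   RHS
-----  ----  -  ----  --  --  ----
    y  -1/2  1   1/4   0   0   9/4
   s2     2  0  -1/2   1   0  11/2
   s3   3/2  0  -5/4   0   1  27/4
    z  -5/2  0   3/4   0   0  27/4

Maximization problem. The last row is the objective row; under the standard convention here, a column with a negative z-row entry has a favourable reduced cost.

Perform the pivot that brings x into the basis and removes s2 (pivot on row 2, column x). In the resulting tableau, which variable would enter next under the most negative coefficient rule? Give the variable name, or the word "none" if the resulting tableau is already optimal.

none

Pivot element 2. New z-row = old z-row − (-5/2)·(row 2/2).
Updated z-row coefficients: x: 0, y: 0, s1: 1/8, s2: 5/4, s3: 0.
No coefficient is strictly negative; the tableau after this pivot is optimal.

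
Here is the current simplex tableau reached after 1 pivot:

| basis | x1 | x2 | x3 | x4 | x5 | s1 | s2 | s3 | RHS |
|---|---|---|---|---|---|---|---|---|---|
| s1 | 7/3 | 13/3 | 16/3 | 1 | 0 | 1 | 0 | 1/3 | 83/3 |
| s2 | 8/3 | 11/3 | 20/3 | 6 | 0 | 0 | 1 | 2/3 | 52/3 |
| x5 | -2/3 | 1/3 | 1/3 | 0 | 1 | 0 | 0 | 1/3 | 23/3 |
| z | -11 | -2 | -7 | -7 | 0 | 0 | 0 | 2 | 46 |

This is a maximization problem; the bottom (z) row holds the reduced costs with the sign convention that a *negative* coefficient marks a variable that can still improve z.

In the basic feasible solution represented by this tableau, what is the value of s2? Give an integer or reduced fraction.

s2 is basic (row 2); its value is the RHS of that row: 52/3.

52/3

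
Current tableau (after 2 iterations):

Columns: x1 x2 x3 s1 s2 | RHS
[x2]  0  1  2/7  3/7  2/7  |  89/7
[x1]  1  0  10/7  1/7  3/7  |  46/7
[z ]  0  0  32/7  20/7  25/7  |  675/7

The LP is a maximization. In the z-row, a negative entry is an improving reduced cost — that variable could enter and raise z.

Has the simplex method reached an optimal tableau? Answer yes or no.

No objective-row coefficient is strictly negative, so no entering variable exists; the tableau is optimal.

yes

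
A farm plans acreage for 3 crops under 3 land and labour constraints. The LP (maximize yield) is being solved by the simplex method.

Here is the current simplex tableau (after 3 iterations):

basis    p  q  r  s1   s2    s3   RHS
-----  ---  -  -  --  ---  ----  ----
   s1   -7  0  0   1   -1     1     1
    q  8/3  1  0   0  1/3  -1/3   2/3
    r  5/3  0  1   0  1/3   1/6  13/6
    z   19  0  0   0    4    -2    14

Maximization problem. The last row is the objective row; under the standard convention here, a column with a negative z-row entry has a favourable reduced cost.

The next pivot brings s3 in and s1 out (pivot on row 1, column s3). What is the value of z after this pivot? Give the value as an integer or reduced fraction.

Minimum ratio for s3: 1/1 = 1.
z changes by −(z-row coeff of s3)·ratio = −(-2)·1 = 2.
New z = 14 + 2 = 16.

16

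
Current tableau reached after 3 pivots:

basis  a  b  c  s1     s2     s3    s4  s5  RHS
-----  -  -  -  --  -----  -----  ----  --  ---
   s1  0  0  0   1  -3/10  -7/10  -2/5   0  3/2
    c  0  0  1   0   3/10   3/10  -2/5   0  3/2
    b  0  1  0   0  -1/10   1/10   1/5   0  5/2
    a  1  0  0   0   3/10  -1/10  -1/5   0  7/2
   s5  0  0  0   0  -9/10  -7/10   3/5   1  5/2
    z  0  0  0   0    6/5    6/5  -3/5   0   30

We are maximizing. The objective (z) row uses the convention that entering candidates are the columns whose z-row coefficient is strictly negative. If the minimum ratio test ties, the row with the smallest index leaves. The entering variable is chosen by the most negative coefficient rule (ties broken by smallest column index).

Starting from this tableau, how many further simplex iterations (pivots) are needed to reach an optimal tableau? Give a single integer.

1

pivot: s4 in, s5 out → z = 65/2
No improving column remains; optimal.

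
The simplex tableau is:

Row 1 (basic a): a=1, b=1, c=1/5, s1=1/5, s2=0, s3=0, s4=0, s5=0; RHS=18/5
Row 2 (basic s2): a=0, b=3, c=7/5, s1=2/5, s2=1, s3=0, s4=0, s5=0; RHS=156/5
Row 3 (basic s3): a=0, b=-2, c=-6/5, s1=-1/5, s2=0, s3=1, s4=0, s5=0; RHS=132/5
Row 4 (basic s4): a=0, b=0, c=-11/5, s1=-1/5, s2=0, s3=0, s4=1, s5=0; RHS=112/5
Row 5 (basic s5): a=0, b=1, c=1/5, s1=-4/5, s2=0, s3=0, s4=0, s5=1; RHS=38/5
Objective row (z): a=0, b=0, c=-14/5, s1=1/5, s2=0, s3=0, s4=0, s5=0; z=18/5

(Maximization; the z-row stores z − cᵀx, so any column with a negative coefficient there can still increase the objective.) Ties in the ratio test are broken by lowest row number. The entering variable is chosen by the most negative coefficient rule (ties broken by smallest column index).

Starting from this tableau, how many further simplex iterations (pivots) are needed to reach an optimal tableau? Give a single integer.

pivot: c in, a out → z = 54
No improving column remains; optimal.

1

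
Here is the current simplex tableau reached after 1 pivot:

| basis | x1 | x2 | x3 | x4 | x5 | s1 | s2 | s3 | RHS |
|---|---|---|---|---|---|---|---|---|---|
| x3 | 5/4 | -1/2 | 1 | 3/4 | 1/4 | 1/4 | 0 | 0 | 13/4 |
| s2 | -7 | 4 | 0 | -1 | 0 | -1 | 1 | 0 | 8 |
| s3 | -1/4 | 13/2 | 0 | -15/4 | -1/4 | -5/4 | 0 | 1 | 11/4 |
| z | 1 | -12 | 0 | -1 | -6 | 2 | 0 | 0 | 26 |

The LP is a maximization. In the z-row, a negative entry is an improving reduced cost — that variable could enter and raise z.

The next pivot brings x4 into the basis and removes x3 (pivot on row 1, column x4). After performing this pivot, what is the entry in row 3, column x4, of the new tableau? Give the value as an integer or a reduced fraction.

0

Pivot element is row 1, column x4: 3/4.
Normalize row 1: new (row 1, x4) = (3/4)/(3/4) = 1.
row 3 ← row 3 − (-15/4)·(new row 1): -15/4 − (-15/4)·1 = 0.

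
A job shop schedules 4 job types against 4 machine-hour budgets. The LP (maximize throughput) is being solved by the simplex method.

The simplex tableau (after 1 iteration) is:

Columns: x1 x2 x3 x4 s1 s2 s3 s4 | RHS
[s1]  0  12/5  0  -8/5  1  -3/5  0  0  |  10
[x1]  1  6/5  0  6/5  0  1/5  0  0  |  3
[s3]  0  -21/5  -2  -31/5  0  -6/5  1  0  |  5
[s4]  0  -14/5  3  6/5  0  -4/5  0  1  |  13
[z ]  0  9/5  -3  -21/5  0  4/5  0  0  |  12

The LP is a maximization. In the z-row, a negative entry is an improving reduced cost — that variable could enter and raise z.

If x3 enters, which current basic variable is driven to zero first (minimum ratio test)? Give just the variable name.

Ratios: row 1 (s1): entry 0 ≤ 0, skip; row 2 (x1): entry 0 ≤ 0, skip; row 3 (s3): entry -2 ≤ 0, skip; row 4 (s4): 13/3 = 13/3.
Minimum ratio 13/3 is in the s4 row, so s4 leaves.

s4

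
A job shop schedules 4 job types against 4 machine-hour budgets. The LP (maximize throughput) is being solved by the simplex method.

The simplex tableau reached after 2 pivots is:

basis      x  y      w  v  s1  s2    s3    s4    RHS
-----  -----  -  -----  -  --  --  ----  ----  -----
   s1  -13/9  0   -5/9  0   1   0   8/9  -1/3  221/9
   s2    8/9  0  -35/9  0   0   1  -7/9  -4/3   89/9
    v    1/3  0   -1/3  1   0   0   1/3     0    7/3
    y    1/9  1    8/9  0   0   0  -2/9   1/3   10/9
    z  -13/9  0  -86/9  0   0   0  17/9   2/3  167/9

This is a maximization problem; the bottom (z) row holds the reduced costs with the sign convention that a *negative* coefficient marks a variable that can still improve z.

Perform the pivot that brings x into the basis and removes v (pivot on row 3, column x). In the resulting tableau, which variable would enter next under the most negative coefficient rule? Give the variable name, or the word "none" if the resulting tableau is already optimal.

w

Pivot element 1/3. New z-row = old z-row − (-13/9)·(row 3/(1/3)).
Updated z-row coefficients: x: 0, y: 0, w: -11, v: 13/3, s1: 0, s2: 0, s3: 10/3, s4: 2/3.
The most negative is -11 in column w, so w would enter next.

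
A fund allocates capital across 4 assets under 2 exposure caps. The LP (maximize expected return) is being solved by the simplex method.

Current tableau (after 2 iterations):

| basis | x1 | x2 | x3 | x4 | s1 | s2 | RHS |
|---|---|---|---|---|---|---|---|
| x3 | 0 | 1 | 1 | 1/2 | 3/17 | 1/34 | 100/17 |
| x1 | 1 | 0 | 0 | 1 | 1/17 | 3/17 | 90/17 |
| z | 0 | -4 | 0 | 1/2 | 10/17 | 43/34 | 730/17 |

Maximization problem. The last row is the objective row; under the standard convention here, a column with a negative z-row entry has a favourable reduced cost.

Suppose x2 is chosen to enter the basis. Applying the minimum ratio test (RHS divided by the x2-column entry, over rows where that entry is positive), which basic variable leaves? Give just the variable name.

x3

Ratios: row 1 (x3): (100/17)/1 = 100/17; row 2 (x1): entry 0 ≤ 0, skip.
Minimum ratio 100/17 is in the x3 row, so x3 leaves.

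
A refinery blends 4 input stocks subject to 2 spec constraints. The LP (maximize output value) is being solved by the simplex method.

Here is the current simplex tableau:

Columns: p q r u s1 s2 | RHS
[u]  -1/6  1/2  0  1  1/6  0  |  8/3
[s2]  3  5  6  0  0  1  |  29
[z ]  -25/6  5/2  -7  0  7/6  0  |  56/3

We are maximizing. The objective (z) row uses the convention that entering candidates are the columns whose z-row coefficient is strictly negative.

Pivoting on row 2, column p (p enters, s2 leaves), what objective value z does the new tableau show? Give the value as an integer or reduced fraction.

Minimum ratio for p: 29/3 = 29/3.
z changes by −(z-row coeff of p)·ratio = −(-25/6)·(29/3) = 725/18.
New z = 56/3 + (725/18) = 1061/18.

1061/18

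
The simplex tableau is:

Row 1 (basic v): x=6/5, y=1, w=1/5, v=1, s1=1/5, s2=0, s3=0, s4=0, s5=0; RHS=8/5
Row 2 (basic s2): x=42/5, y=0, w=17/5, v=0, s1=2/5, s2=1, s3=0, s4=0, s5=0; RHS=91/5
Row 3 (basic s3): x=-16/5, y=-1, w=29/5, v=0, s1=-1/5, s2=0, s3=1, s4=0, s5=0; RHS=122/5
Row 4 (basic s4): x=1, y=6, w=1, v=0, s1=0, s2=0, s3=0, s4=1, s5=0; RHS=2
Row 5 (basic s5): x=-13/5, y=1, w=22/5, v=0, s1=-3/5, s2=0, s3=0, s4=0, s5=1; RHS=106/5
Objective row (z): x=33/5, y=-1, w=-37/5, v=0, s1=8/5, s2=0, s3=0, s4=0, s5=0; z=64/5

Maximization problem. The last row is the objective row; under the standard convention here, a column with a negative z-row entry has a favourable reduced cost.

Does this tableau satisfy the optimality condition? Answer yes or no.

Column y has objective-row coefficient -1, which is negative; an improving pivot exists, so not yet optimal.

no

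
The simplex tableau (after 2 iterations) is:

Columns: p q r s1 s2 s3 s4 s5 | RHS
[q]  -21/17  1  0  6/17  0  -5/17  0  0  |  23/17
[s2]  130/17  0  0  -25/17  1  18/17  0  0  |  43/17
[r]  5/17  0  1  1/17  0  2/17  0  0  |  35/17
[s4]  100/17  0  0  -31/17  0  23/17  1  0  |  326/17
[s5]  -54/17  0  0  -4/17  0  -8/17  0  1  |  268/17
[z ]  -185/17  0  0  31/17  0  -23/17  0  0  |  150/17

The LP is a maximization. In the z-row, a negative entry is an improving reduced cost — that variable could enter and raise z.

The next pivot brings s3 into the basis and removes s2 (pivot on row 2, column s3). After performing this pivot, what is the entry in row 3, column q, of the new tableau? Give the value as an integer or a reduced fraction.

0

Pivot element is row 2, column s3: 18/17.
Normalize row 2: new (row 2, q) = 0/(18/17) = 0.
row 3 ← row 3 − (2/17)·(new row 2): 0 − (2/17)·0 = 0.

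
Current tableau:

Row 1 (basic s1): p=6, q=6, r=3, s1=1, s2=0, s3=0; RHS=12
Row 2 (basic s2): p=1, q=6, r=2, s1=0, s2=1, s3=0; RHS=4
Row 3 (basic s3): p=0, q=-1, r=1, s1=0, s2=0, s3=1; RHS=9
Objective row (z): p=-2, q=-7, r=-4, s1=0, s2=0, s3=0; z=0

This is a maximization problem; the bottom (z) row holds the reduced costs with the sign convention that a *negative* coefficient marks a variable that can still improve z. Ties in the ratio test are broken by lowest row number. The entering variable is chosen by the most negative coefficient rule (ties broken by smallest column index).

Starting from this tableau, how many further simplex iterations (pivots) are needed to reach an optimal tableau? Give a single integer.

pivot: q in, s2 out → z = 14/3
pivot: r in, q out → z = 8
No improving column remains; optimal.

2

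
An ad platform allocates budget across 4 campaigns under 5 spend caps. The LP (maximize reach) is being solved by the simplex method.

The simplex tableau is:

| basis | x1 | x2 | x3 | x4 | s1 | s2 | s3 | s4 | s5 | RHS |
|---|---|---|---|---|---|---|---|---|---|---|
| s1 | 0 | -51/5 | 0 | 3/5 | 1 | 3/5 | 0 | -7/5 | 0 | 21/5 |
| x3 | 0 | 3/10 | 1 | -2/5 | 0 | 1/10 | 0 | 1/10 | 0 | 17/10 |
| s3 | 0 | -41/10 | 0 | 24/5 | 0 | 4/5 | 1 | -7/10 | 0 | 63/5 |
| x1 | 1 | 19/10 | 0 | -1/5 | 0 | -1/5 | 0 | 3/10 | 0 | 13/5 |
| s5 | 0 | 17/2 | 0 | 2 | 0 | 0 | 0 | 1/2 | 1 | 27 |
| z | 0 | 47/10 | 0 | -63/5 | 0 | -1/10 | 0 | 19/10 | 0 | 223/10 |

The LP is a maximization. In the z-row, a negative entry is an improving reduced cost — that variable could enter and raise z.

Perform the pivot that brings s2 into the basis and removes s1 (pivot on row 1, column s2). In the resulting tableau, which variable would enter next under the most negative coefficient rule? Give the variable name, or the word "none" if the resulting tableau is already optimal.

Pivot element 3/5. New z-row = old z-row − (-1/10)·(row 1/(3/5)).
Updated z-row coefficients: x1: 0, x2: 3, x3: 0, x4: -25/2, s1: 1/6, s2: 0, s3: 0, s4: 5/3, s5: 0.
The most negative is -25/2 in column x4, so x4 would enter next.

x4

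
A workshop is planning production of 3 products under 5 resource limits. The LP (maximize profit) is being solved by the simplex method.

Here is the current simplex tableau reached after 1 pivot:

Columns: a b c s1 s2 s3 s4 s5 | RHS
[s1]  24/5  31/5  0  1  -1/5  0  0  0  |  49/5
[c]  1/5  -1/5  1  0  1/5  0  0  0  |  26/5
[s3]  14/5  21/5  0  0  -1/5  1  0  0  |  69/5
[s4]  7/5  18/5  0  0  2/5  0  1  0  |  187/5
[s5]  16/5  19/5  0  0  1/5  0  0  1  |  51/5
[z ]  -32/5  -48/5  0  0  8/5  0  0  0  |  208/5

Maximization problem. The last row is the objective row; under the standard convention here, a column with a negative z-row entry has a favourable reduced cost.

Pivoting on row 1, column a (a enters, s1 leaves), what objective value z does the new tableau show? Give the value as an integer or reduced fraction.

164/3

Minimum ratio for a: (49/5)/(24/5) = 49/24.
z changes by −(z-row coeff of a)·ratio = −(-32/5)·(49/24) = 196/15.
New z = 208/5 + (196/15) = 164/3.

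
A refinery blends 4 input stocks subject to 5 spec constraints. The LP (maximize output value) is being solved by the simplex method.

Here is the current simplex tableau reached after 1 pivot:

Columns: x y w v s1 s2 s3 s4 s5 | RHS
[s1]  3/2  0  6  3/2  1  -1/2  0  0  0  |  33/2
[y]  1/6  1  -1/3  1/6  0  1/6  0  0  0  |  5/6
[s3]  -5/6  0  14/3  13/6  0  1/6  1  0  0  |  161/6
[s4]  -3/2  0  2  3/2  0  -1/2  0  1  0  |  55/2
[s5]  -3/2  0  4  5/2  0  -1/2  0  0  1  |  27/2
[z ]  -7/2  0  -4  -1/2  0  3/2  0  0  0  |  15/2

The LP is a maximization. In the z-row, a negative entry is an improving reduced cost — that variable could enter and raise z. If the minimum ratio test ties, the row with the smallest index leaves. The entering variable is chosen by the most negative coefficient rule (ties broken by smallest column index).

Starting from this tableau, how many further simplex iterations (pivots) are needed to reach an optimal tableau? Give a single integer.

2

pivot: w in, s1 out → z = 37/2
pivot: x in, y out → z = 36
No improving column remains; optimal.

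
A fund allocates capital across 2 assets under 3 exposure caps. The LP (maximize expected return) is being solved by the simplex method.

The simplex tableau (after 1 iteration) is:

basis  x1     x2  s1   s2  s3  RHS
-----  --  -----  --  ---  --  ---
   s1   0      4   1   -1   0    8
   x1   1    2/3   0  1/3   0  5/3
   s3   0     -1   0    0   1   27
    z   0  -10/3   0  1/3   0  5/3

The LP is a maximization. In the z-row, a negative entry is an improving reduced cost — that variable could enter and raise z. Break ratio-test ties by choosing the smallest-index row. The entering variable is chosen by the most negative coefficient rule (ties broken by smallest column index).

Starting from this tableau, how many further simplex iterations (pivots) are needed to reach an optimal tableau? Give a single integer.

2

pivot: x2 in, s1 out → z = 25/3
pivot: s2 in, x1 out → z = 26/3
No improving column remains; optimal.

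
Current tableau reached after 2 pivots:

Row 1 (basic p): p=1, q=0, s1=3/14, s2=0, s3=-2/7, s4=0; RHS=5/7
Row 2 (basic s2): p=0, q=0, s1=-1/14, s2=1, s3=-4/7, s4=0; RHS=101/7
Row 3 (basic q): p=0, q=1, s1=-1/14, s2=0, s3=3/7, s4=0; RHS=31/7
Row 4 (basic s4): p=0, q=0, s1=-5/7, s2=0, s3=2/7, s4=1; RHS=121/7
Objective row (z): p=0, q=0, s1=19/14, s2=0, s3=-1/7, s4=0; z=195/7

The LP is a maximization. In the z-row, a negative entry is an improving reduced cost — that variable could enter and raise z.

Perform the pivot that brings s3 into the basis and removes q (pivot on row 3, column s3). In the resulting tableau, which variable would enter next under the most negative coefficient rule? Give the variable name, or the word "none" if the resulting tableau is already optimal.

Pivot element 3/7. New z-row = old z-row − (-1/7)·(row 3/(3/7)).
Updated z-row coefficients: p: 0, q: 1/3, s1: 4/3, s2: 0, s3: 0, s4: 0.
No coefficient is strictly negative; the tableau after this pivot is optimal.

none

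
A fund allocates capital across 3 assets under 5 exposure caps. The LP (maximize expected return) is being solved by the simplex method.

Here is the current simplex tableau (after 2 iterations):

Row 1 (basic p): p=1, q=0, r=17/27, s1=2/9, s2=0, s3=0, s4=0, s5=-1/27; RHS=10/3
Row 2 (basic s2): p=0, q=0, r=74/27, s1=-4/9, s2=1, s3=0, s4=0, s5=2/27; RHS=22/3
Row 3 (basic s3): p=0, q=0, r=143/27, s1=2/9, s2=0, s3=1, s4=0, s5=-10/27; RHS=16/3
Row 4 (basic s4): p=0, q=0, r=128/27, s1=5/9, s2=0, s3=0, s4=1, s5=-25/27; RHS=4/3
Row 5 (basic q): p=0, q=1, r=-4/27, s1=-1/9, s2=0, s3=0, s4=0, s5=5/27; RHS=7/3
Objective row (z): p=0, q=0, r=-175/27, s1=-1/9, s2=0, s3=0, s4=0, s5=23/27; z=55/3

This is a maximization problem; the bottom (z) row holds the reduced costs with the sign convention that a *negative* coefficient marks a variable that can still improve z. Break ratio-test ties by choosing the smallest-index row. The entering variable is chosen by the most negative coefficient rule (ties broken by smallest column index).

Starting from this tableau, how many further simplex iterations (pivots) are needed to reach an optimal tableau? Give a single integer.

2

pivot: r in, s4 out → z = 645/32
pivot: s5 in, s3 out → z = 1917/85
No improving column remains; optimal.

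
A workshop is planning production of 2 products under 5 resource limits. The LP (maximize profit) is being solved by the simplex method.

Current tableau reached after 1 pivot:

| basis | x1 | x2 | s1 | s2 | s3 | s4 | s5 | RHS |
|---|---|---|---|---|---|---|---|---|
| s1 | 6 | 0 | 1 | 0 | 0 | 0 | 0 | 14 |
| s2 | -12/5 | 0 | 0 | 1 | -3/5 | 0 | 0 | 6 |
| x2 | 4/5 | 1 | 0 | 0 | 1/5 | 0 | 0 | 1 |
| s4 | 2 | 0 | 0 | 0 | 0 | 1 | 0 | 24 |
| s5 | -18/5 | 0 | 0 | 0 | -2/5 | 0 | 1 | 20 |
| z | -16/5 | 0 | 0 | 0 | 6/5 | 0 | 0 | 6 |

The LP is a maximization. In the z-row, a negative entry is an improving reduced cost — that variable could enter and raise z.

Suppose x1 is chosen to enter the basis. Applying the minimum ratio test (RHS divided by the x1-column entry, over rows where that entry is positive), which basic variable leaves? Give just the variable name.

x2

Ratios: row 1 (s1): 14/6 = 7/3; row 2 (s2): entry -12/5 ≤ 0, skip; row 3 (x2): 1/(4/5) = 5/4; row 4 (s4): 24/2 = 12; row 5 (s5): entry -18/5 ≤ 0, skip.
Minimum ratio 5/4 is in the x2 row, so x2 leaves.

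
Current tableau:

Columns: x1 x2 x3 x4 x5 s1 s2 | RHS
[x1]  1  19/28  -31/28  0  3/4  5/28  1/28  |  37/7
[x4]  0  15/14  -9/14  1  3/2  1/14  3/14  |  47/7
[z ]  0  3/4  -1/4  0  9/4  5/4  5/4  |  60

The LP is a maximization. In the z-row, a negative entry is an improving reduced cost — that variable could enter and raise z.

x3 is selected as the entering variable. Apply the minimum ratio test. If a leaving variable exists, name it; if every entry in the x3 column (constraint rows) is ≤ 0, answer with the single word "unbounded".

x3-column entries: row 1: -31/28, row 2: -9/14. All ≤ 0, so x3 can increase without bound; the LP is unbounded in this direction.

unbounded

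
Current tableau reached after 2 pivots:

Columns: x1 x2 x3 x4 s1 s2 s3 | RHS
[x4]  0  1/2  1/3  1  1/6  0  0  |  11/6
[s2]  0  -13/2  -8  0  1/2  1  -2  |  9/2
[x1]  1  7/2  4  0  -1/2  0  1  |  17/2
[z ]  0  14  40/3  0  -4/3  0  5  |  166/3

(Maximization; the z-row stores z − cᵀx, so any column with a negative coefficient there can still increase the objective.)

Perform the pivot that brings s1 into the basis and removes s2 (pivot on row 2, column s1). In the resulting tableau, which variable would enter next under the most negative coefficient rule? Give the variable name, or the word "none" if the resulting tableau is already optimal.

Pivot element 1/2. New z-row = old z-row − (-4/3)·(row 2/(1/2)).
Updated z-row coefficients: x1: 0, x2: -10/3, x3: -8, x4: 0, s1: 0, s2: 8/3, s3: -1/3.
The most negative is -8 in column x3, so x3 would enter next.

x3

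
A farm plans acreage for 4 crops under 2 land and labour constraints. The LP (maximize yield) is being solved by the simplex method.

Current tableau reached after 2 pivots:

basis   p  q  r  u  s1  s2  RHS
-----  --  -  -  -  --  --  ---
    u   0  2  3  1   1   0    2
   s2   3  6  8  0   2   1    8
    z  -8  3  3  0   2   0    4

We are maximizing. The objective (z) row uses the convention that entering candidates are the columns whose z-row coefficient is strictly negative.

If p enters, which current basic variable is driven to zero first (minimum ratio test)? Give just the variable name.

Ratios: row 1 (u): entry 0 ≤ 0, skip; row 2 (s2): 8/3 = 8/3.
Minimum ratio 8/3 is in the s2 row, so s2 leaves.

s2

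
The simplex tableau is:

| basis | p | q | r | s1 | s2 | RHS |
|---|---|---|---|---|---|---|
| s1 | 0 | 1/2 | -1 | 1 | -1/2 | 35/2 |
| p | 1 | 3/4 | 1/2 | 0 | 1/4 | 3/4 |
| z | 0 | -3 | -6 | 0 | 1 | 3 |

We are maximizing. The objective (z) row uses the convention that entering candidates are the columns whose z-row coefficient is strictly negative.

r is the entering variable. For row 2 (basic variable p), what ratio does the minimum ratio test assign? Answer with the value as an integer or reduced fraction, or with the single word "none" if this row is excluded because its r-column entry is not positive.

Ratio = RHS / (r entry) = (3/4) / (1/2) = 3/2.

3/2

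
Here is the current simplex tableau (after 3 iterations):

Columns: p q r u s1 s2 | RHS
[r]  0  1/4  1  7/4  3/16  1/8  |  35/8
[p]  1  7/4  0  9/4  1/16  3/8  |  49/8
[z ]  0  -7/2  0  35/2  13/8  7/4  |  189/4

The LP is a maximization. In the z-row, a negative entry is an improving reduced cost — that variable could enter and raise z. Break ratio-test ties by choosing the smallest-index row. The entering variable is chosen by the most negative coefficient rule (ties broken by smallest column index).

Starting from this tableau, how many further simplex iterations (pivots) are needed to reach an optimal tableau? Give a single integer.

1

pivot: q in, p out → z = 119/2
No improving column remains; optimal.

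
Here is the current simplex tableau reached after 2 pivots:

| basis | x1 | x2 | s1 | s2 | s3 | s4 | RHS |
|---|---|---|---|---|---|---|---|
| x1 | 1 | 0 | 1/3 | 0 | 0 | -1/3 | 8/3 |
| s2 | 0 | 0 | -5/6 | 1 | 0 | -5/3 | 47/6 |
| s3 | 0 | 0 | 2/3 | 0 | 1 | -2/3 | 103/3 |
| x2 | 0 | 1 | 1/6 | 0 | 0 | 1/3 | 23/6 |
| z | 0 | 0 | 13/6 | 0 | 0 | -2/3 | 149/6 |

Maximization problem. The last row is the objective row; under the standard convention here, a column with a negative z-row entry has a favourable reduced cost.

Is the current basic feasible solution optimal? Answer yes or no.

Column s4 has objective-row coefficient -2/3, which is negative; an improving pivot exists, so not yet optimal.

no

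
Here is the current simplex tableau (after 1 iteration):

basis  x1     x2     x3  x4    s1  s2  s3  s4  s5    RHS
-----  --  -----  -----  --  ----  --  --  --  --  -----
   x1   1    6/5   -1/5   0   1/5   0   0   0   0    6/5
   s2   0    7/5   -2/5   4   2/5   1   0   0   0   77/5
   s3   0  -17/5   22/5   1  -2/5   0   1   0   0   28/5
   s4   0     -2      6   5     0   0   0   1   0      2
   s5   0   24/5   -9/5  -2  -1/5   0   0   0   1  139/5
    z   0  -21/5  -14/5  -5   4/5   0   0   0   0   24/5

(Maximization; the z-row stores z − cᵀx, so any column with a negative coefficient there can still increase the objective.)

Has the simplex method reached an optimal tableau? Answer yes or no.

Column x2 has objective-row coefficient -21/5, which is negative; an improving pivot exists, so not yet optimal.

no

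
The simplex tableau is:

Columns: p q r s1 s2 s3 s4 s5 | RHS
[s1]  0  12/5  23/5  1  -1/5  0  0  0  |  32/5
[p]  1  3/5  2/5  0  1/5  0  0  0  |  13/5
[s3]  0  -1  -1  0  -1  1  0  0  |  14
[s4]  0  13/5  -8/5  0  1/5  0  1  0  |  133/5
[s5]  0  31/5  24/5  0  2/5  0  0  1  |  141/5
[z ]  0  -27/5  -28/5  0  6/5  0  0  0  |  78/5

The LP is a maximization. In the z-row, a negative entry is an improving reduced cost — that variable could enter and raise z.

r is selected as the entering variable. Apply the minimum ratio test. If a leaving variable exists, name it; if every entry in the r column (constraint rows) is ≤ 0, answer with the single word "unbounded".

s1

Ratios: row 1 (s1): (32/5)/(23/5) = 32/23; row 2 (p): (13/5)/(2/5) = 13/2; row 3 (s3): entry -1 ≤ 0, skip; row 4 (s4): entry -8/5 ≤ 0, skip; row 5 (s5): (141/5)/(24/5) = 47/8.
Minimum ratio is in the s1 row, so s1 leaves.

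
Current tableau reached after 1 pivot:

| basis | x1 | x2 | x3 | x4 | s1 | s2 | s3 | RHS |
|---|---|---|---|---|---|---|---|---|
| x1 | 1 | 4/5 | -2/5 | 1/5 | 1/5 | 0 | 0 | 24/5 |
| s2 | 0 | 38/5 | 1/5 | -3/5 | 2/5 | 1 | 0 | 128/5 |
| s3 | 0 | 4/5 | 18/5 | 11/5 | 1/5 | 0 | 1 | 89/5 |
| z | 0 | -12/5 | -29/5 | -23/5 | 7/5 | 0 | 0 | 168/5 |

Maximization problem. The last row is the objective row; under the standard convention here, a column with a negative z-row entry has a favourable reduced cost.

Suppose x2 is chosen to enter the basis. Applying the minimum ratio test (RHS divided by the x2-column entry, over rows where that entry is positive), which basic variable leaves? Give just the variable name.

Ratios: row 1 (x1): (24/5)/(4/5) = 6; row 2 (s2): (128/5)/(38/5) = 64/19; row 3 (s3): (89/5)/(4/5) = 89/4.
Minimum ratio 64/19 is in the s2 row, so s2 leaves.

s2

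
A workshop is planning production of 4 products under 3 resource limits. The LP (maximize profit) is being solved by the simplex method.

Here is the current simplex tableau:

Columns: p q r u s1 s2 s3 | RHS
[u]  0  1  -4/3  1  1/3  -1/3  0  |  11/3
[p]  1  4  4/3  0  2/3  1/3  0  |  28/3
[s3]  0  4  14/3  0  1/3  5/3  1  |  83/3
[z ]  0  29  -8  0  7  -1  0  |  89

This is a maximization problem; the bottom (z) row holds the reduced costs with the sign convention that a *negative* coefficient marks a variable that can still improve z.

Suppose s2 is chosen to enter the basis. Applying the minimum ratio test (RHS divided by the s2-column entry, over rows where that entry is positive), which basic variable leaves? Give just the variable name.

s3

Ratios: row 1 (u): entry -1/3 ≤ 0, skip; row 2 (p): (28/3)/(1/3) = 28; row 3 (s3): (83/3)/(5/3) = 83/5.
Minimum ratio 83/5 is in the s3 row, so s3 leaves.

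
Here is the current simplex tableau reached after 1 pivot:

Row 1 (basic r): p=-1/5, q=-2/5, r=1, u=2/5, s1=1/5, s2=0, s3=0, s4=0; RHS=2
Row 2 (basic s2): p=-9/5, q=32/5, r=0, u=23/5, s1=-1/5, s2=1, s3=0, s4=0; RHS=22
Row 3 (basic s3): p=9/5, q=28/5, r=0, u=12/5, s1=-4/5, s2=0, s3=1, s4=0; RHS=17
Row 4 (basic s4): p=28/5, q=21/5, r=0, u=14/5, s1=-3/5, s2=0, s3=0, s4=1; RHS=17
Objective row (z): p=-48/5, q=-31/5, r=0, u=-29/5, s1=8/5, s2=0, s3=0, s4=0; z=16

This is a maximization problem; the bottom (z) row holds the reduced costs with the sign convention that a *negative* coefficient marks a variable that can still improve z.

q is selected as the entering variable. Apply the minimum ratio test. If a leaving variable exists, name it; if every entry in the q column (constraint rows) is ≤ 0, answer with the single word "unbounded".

s3

Ratios: row 1 (r): entry -2/5 ≤ 0, skip; row 2 (s2): 22/(32/5) = 55/16; row 3 (s3): 17/(28/5) = 85/28; row 4 (s4): 17/(21/5) = 85/21.
Minimum ratio is in the s3 row, so s3 leaves.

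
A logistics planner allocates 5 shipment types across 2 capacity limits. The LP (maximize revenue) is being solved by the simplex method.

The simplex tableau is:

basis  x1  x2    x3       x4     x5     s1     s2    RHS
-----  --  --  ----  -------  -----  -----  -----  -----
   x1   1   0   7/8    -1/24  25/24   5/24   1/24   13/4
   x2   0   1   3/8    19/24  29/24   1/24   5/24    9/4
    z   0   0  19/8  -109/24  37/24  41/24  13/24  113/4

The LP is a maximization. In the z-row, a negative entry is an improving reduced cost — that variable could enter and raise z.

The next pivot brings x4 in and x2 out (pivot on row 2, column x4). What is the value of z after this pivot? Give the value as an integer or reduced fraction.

Minimum ratio for x4: (9/4)/(19/24) = 54/19.
z changes by −(z-row coeff of x4)·ratio = −(-109/24)·(54/19) = 981/76.
New z = 113/4 + (981/76) = 782/19.

782/19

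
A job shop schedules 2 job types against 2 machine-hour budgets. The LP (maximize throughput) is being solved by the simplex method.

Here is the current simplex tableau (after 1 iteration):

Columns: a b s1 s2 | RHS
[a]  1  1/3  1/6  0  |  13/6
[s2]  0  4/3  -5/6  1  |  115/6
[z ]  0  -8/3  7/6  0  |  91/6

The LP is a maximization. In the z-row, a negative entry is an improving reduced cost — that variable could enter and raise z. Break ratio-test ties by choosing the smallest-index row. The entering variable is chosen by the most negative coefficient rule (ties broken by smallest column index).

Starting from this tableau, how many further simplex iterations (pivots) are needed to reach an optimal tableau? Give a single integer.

pivot: b in, a out → z = 65/2
No improving column remains; optimal.

1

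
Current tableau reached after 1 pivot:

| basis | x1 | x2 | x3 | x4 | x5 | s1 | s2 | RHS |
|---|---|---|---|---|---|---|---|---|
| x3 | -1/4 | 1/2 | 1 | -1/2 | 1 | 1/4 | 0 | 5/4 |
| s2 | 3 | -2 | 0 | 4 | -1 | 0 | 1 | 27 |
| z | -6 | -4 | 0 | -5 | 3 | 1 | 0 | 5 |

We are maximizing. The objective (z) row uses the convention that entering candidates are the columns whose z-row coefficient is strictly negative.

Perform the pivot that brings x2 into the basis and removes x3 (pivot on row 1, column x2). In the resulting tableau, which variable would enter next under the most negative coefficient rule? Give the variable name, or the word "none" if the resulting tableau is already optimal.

Pivot element 1/2. New z-row = old z-row − (-4)·(row 1/(1/2)).
Updated z-row coefficients: x1: -8, x2: 0, x3: 8, x4: -9, x5: 11, s1: 3, s2: 0.
The most negative is -9 in column x4, so x4 would enter next.

x4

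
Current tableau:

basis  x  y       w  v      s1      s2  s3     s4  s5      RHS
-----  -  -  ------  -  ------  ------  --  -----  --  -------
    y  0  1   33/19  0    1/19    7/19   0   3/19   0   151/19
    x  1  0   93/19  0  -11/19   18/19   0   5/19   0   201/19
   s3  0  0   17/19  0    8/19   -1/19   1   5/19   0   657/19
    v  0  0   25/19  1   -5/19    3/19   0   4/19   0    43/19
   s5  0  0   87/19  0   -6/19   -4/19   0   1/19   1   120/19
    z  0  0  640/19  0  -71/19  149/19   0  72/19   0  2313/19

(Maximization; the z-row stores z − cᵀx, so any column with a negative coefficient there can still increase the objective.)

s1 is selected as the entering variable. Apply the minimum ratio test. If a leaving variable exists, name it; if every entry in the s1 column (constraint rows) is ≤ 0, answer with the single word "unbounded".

Ratios: row 1 (y): (151/19)/(1/19) = 151; row 2 (x): entry -11/19 ≤ 0, skip; row 3 (s3): (657/19)/(8/19) = 657/8; row 4 (v): entry -5/19 ≤ 0, skip; row 5 (s5): entry -6/19 ≤ 0, skip.
Minimum ratio is in the s3 row, so s3 leaves.

s3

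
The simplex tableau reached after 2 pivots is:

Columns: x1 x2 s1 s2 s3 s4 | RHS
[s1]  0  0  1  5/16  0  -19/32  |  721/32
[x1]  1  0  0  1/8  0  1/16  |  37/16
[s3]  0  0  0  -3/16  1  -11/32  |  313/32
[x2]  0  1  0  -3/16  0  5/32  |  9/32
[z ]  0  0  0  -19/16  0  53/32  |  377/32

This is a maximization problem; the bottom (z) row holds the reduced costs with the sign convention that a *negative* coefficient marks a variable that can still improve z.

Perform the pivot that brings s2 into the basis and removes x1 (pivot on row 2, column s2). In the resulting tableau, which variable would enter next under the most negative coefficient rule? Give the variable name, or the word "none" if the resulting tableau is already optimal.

Pivot element 1/8. New z-row = old z-row − (-19/16)·(row 2/(1/8)).
Updated z-row coefficients: x1: 19/2, x2: 0, s1: 0, s2: 0, s3: 0, s4: 9/4.
No coefficient is strictly negative; the tableau after this pivot is optimal.

none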